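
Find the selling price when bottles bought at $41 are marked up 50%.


Calculate the markup amount:
50% of $41 = $20.50
Add to cost:
$41 + $20.50 = $61.50

$61.50


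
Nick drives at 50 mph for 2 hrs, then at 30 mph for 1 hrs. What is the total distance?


Leg 1 distance:
50 x 2 = 100 miles
Leg 2 distance:
30 x 1 = 30 miles
Total distance:
100 + 30 = 130 miles

130 miles


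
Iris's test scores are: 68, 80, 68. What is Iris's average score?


Add the scores:
68 + 80 + 68 = 216
Divide by the number of tests:
216 / 3 = 72

72


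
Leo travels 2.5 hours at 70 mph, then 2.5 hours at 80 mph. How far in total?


Leg 1 distance:
70 x 2.5 = 175 miles
Leg 2 distance:
80 x 2.5 = 200 miles
Total distance:
175 + 200 = 375 miles

375 miles


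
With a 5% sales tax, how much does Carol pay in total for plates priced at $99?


Calculate the tax:
5% of $99 = $4.95
Add tax to price:
$99 + $4.95 = $103.95

$103.95


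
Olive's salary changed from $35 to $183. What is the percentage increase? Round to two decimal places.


Find the absolute change:
|183 - 35| = 148
Divide by original and multiply by 100:
148 / 35 x 100 = 422.8571...% ≈ 422.86%

422.86%


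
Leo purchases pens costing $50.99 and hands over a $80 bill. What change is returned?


Start with the amount paid:
$80
Subtract the price:
$80 - $50.99 = $29.01

$29.01


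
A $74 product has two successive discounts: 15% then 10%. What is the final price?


First discount:
15% of $74 = $11.10
Price after first discount:
$74 - $11.10 = $62.90
Second discount:
10% of $62.90 = $6.29
Final price:
$62.90 - $6.29 = $56.61

$56.61


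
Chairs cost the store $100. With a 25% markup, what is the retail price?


Calculate the markup amount:
25% of $100 = $25
Add to cost:
$100 + $25 = $125

$125


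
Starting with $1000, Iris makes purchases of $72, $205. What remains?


Add up expenses:
$72 + $205 = $277
Subtract from budget:
$1000 - $277 = $723

$723


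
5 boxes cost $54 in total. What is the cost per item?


Total cost: $54
Number of items: 5
Unit price: $54 / 5 = $10.80

$10.80


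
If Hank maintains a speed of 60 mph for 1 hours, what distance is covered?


Use the formula: distance = speed x time
Speed = 60 mph, Time = 1 hours
60 x 1 = 60 miles

60 miles


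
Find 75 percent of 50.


Convert percentage to decimal:
75% = 0.75
Multiply:
50 x 0.75 = 37.5

37.5


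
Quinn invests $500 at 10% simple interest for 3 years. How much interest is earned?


Use the formula I = P x R x T / 100
P x R x T = 500 x 10 x 3 = 15000
I = 15000 / 100 = $150

$150


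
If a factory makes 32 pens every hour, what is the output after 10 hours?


Production rate: 32 pens per hour
Time: 10 hours
Total: 32 x 10 = 320 pens

320 pens


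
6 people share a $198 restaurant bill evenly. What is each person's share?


Total bill: $198
Number of people: 6
Each pays: $198 / 6 = $33

$33


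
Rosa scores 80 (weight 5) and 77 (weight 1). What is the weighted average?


Weighted sum:
5 x 80 + 1 x 77 = 477
Total weight:
5 + 1 = 6
Weighted average:
477 / 6 = 79.5

79.5


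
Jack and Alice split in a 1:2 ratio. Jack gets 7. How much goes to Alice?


Find the multiplier:
7 / 1 = 7
Apply to Alice's share:
2 x 7 = 14

14


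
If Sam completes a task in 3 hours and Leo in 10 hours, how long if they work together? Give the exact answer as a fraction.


Sam's rate: 1/3 of the job per hour
Leo's rate: 1/10 of the job per hour
Combined rate: 1/3 + 1/10 = 13/30 per hour
Time = 1 / (13/30) = 30/13 hours (≈ 2.31 hours)

30/13 hours


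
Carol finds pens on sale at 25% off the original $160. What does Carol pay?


Calculate the discount amount:
25% of $160 = $40
Subtract from original:
$160 - $40 = $120

$120


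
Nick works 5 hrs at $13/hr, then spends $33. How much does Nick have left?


Calculate earnings:
5 x $13 = $65
Subtract spending:
$65 - $33 = $32

$32


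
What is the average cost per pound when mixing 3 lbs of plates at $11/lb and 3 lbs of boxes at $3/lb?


Cost of plates:
3 x $11 = $33
Cost of boxes:
3 x $3 = $9
Total cost: $33 + $9 = $42
Total weight: 6 lbs
Average: $42 / 6 = $7/lb

$7/lb


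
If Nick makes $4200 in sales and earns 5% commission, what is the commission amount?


Convert rate to decimal:
5% = 0.05
Multiply by sales:
$4200 x 0.05 = $210

$210


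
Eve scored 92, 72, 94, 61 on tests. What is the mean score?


Add the scores:
92 + 72 + 94 + 61 = 319
Divide by the number of tests:
319 / 4 = 79.75

79.75


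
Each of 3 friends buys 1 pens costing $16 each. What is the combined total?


Cost per person:
1 x $16 = $16
Group total:
3 x $16 = $48

$48


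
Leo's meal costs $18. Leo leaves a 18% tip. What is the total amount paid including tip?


Calculate the tip:
18% of $18 = $3.24
Add tip to meal cost:
$18 + $3.24 = $21.24

$21.24


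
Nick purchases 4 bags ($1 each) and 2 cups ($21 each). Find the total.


Cost of bags:
4 x $1 = $4
Cost of cups:
2 x $21 = $42
Add both:
$4 + $42 = $46

$46


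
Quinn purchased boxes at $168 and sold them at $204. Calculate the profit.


Selling price = $204
Cost price = $168
Profit = selling price - cost price:
Profit = $204 - $168 = $36

$36


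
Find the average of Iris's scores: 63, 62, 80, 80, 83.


Add the scores:
63 + 62 + 80 + 80 + 83 = 368
Divide by the number of tests:
368 / 5 = 73.6

73.6


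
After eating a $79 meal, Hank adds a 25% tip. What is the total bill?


Calculate the tip:
25% of $79 = $19.75
Add tip to meal cost:
$79 + $19.75 = $98.75

$98.75


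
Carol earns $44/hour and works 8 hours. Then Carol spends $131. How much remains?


Calculate earnings:
8 x $44 = $352
Subtract spending:
$352 - $131 = $221

$221


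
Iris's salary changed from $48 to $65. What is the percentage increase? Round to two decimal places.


Find the absolute change:
|65 - 48| = 17
Divide by original and multiply by 100:
17 / 48 x 100 = 35.4166...% ≈ 35.42%

35.42%


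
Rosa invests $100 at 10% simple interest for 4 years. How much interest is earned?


Use the formula I = P x R x T / 100
P x R x T = 100 x 10 x 4 = 4000
I = 4000 / 100 = $40

$40


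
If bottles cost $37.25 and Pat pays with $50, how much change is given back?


Start with the amount paid:
$50
Subtract the price:
$50 - $37.25 = $12.75

$12.75


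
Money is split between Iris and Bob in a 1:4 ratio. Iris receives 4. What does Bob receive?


Find the multiplier:
4 / 1 = 4
Apply to Bob's share:
4 x 4 = 16

16


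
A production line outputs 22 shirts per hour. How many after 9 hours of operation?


Production rate: 22 shirts per hour
Time: 9 hours
Total: 22 x 9 = 198 shirts

198 shirts


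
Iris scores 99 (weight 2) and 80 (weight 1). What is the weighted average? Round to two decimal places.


Weighted sum:
2 x 99 + 1 x 80 = 278
Total weight:
2 + 1 = 3
Weighted average:
278 / 3 = 92.6666... ≈ 92.67

92.67


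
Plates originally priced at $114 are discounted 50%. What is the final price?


Calculate the discount amount:
50% of $114 = $57
Subtract from original:
$114 - $57 = $57

$57


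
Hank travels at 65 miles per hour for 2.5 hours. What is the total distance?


Use the formula: distance = speed x time
Speed = 65 mph, Time = 2.5 hours
65 x 2.5 = 162.5 miles

162.5 miles


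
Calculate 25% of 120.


Convert percentage to decimal:
25% = 0.25
Multiply:
120 x 0.25 = 30

30


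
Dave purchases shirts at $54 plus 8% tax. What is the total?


Calculate the tax:
8% of $54 = $4.32
Add tax to price:
$54 + $4.32 = $58.32

$58.32


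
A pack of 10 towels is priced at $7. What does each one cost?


Total cost: $7
Number of items: 10
Unit price: $7 / 10 = $0.70

$0.70


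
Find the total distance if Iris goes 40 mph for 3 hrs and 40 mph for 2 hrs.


Leg 1 distance:
40 x 3 = 120 miles
Leg 2 distance:
40 x 2 = 80 miles
Total distance:
120 + 80 = 200 miles

200 miles


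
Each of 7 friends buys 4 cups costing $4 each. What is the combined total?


Cost per person:
4 x $4 = $16
Group total:
7 x $16 = $112

$112


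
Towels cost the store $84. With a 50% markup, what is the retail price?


Calculate the markup amount:
50% of $84 = $42
Add to cost:
$84 + $42 = $126

$126


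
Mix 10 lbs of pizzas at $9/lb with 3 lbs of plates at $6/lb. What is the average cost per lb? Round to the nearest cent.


Cost of pizzas:
10 x $9 = $90
Cost of plates:
3 x $6 = $18
Total cost: $90 + $18 = $108
Total weight: 13 lbs
Average: $108 / 13 = $8.3076... ≈ $8.31/lb

$8.31/lb


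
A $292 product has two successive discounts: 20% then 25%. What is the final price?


First discount:
20% of $292 = $58.40
Price after first discount:
$292 - $58.40 = $233.60
Second discount:
25% of $233.60 = $58.40
Final price:
$233.60 - $58.40 = $175.20

$175.20


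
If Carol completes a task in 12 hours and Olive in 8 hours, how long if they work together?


Carol's rate: 1/12 of the job per hour
Olive's rate: 1/8 of the job per hour
Combined rate: 1/12 + 1/8 = 5/24 per hour
Time = 1 / (5/24) = 24/5 = 4.8 hours

4.8 hours


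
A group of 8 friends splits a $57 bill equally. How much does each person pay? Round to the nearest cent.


Total bill: $57
Number of people: 8
Each pays: $57 / 8 = $7.125 ≈ $7.13

$7.13


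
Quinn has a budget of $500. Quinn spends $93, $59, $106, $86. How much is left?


Add up expenses:
$93 + $59 + $106 + $86 = $344
Subtract from budget:
$500 - $344 = $156

$156


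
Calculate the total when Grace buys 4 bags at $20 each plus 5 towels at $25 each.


Cost of bags:
4 x $20 = $80
Cost of towels:
5 x $25 = $125
Add both:
$80 + $125 = $205

$205


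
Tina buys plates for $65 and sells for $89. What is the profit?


Selling price = $89
Cost price = $65
Profit = selling price - cost price:
Profit = $89 - $65 = $24

$24


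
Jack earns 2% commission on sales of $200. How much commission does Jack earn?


Convert rate to decimal:
2% = 0.02
Multiply by sales:
$200 x 0.02 = $4

$4


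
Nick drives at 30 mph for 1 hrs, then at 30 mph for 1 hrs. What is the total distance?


Leg 1 distance:
30 x 1 = 30 miles
Leg 2 distance:
30 x 1 = 30 miles
Total distance:
30 + 30 = 60 miles

60 miles


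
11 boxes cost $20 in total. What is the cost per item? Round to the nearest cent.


Total cost: $20
Number of items: 11
Unit price: $20 / 11 = $1.8181... ≈ $1.82

$1.82


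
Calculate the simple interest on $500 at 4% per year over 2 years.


Use the formula I = P x R x T / 100
P x R x T = 500 x 4 x 2 = 4000
I = 4000 / 100 = $40

$40


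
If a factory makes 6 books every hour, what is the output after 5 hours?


Production rate: 6 books per hour
Time: 5 hours
Total: 6 x 5 = 30 books

30 books


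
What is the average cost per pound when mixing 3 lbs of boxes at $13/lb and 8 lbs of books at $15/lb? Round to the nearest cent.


Cost of boxes:
3 x $13 = $39
Cost of books:
8 x $15 = $120
Total cost: $39 + $120 = $159
Total weight: 11 lbs
Average: $159 / 11 = $14.4545... ≈ $14.45/lb

$14.45/lb


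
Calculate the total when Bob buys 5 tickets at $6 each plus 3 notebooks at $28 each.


Cost of tickets:
5 x $6 = $30
Cost of notebooks:
3 x $28 = $84
Add both:
$30 + $84 = $114

$114


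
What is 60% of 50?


Convert percentage to decimal:
60% = 0.6
Multiply:
50 x 0.6 = 30

30


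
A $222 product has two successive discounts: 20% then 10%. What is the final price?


First discount:
20% of $222 = $44.40
Price after first discount:
$222 - $44.40 = $177.60
Second discount:
10% of $177.60 = $17.76
Final price:
$177.60 - $17.76 = $159.84

$159.84


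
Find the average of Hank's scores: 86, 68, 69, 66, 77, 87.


Add the scores:
86 + 68 + 69 + 66 + 77 + 87 = 453
Divide by the number of tests:
453 / 6 = 75.5

75.5


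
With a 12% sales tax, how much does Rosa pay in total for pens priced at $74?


Calculate the tax:
12% of $74 = $8.88
Add tax to price:
$74 + $8.88 = $82.88

$82.88


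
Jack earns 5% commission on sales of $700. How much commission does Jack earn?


Convert rate to decimal:
5% = 0.05
Multiply by sales:
$700 x 0.05 = $35

$35


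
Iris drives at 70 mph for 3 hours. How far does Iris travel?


Use the formula: distance = speed x time
Speed = 70 mph, Time = 3 hours
70 x 3 = 210 miles

210 miles


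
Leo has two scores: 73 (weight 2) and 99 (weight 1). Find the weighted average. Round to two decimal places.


Weighted sum:
2 x 73 + 1 x 99 = 245
Total weight:
2 + 1 = 3
Weighted average:
245 / 3 = 81.6666... ≈ 81.67

81.67


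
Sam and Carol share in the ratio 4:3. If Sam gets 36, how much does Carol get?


Find the multiplier:
36 / 4 = 9
Apply to Carol's share:
3 x 9 = 27

27


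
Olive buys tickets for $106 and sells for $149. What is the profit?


Selling price = $149
Cost price = $106
Profit = selling price - cost price:
Profit = $149 - $106 = $43

$43


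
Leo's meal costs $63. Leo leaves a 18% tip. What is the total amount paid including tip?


Calculate the tip:
18% of $63 = $11.34
Add tip to meal cost:
$63 + $11.34 = $74.34

$74.34


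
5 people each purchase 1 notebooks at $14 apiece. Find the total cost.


Cost per person:
1 x $14 = $14
Group total:
5 x $14 = $70

$70


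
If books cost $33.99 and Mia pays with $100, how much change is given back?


Start with the amount paid:
$100
Subtract the price:
$100 - $33.99 = $66.01

$66.01


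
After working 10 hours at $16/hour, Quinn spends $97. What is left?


Calculate earnings:
10 x $16 = $160
Subtract spending:
$160 - $97 = $63

$63


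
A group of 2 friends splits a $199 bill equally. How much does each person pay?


Total bill: $199
Number of people: 2
Each pays: $199 / 2 = $99.50

$99.50


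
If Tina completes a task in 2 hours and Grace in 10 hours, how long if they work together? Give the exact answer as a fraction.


Tina's rate: 1/2 of the job per hour
Grace's rate: 1/10 of the job per hour
Combined rate: 1/2 + 1/10 = 3/5 per hour
Time = 1 / (3/5) = 5/3 hours (≈ 1.67 hours)

5/3 hours


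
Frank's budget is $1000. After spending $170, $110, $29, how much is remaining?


Add up expenses:
$170 + $110 + $29 = $309
Subtract from budget:
$1000 - $309 = $691

$691


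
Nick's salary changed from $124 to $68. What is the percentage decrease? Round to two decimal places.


Find the absolute change:
|68 - 124| = 56
Divide by original and multiply by 100:
56 / 124 x 100 = 45.1612...% ≈ 45.16%

45.16%


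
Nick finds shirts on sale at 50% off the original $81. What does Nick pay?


Calculate the discount amount:
50% of $81 = $40.50
Subtract from original:
$81 - $40.50 = $40.50

$40.50


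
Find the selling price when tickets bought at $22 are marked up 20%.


Calculate the markup amount:
20% of $22 = $4.40
Add to cost:
$22 + $4.40 = $26.40

$26.40


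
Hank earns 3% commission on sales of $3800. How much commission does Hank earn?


Convert rate to decimal:
3% = 0.03
Multiply by sales:
$3800 x 0.03 = $114

$114


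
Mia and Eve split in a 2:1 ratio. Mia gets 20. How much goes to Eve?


Find the multiplier:
20 / 2 = 10
Apply to Eve's share:
1 x 10 = 10

10


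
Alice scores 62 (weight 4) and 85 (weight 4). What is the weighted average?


Weighted sum:
4 x 62 + 4 x 85 = 588
Total weight:
4 + 4 = 8
Weighted average:
588 / 8 = 73.5

73.5


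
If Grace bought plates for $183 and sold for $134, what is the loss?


Selling price = $134
Cost price = $183
Loss = cost price - selling price:
Loss = $183 - $134 = $49

$49


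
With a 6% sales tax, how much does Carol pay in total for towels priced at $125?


Calculate the tax:
6% of $125 = $7.50
Add tax to price:
$125 + $7.50 = $132.50

$132.50


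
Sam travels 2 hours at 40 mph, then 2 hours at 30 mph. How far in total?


Leg 1 distance:
40 x 2 = 80 miles
Leg 2 distance:
30 x 2 = 60 miles
Total distance:
80 + 60 = 140 miles

140 miles


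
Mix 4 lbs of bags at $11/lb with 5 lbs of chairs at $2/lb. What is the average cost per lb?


Cost of bags:
4 x $11 = $44
Cost of chairs:
5 x $2 = $10
Total cost: $44 + $10 = $54
Total weight: 9 lbs
Average: $54 / 9 = $6/lb

$6/lb


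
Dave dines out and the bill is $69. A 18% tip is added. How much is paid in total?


Calculate the tip:
18% of $69 = $12.42
Add tip to meal cost:
$69 + $12.42 = $81.42

$81.42


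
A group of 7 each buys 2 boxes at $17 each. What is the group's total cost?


Cost per person:
2 x $17 = $34
Group total:
7 x $34 = $238

$238


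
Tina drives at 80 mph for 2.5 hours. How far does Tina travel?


Use the formula: distance = speed x time
Speed = 80 mph, Time = 2.5 hours
80 x 2.5 = 200 miles

200 miles


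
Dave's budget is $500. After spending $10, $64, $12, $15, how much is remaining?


Add up expenses:
$10 + $64 + $12 + $15 = $101
Subtract from budget:
$500 - $101 = $399

$399


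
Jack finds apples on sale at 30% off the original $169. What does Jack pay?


Calculate the discount amount:
30% of $169 = $50.70
Subtract from original:
$169 - $50.70 = $118.30

$118.30


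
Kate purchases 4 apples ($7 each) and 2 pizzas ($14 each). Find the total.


Cost of apples:
4 x $7 = $28
Cost of pizzas:
2 x $14 = $28
Add both:
$28 + $28 = $56

$56


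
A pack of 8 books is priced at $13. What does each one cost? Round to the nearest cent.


Total cost: $13
Number of items: 8
Unit price: $13 / 8 = $1.625 ≈ $1.63

$1.63


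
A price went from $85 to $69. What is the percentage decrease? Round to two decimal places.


Find the absolute change:
|69 - 85| = 16
Divide by original and multiply by 100:
16 / 85 x 100 = 18.8235...% ≈ 18.82%

18.82%


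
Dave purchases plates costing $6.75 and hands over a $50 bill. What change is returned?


Start with the amount paid:
$50
Subtract the price:
$50 - $6.75 = $43.25

$43.25


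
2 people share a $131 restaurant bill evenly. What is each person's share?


Total bill: $131
Number of people: 2
Each pays: $131 / 2 = $65.50

$65.50


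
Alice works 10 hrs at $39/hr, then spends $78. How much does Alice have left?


Calculate earnings:
10 x $39 = $390
Subtract spending:
$390 - $78 = $312

$312


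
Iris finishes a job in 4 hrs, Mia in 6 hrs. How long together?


Iris's rate: 1/4 of the job per hour
Mia's rate: 1/6 of the job per hour
Combined rate: 1/4 + 1/6 = 5/12 per hour
Time = 1 / (5/12) = 12/5 = 2.4 hours

2.4 hours


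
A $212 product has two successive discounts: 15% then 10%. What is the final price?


First discount:
15% of $212 = $31.80
Price after first discount:
$212 - $31.80 = $180.20
Second discount:
10% of $180.20 = $18.02
Final price:
$180.20 - $18.02 = $162.18

$162.18


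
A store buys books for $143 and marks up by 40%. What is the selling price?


Calculate the markup amount:
40% of $143 = $57.20
Add to cost:
$143 + $57.20 = $200.20

$200.20


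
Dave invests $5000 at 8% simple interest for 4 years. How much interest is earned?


Use the formula I = P x R x T / 100
P x R x T = 5000 x 8 x 4 = 160000
I = 160000 / 100 = $1600

$1600


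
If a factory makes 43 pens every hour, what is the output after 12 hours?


Production rate: 43 pens per hour
Time: 12 hours
Total: 43 x 12 = 516 pens

516 pens


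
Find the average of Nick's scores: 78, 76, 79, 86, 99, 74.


Add the scores:
78 + 76 + 79 + 86 + 99 + 74 = 492
Divide by the number of tests:
492 / 6 = 82

82


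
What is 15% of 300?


Convert percentage to decimal:
15% = 0.15
Multiply:
300 x 0.15 = 45

45


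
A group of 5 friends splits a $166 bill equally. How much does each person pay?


Total bill: $166
Number of people: 5
Each pays: $166 / 5 = $33.20

$33.20


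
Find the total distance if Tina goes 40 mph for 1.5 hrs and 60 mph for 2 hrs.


Leg 1 distance:
40 x 1.5 = 60 miles
Leg 2 distance:
60 x 2 = 120 miles
Total distance:
60 + 120 = 180 miles

180 miles


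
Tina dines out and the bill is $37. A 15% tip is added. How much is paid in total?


Calculate the tip:
15% of $37 = $5.55
Add tip to meal cost:
$37 + $5.55 = $42.55

$42.55


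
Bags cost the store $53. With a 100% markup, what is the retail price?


Calculate the markup amount:
100% of $53 = $53
Add to cost:
$53 + $53 = $106

$106


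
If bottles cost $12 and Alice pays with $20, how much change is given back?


Start with the amount paid:
$20
Subtract the price:
$20 - $12 = $8

$8


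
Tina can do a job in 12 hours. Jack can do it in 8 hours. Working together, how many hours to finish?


Tina's rate: 1/12 of the job per hour
Jack's rate: 1/8 of the job per hour
Combined rate: 1/12 + 1/8 = 5/24 per hour
Time = 1 / (5/24) = 24/5 = 4.8 hours

4.8 hours


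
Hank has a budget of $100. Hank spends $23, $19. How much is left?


Add up expenses:
$23 + $19 = $42
Subtract from budget:
$100 - $42 = $58

$58


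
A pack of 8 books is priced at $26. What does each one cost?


Total cost: $26
Number of items: 8
Unit price: $26 / 8 = $3.25

$3.25


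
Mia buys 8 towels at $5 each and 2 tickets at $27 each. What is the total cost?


Cost of towels:
8 x $5 = $40
Cost of tickets:
2 x $27 = $54
Add both:
$40 + $54 = $94

$94


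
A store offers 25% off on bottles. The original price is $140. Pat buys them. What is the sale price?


Calculate the discount amount:
25% of $140 = $35
Subtract from original:
$140 - $35 = $105

$105


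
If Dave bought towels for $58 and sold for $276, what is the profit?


Selling price = $276
Cost price = $58
Profit = selling price - cost price:
Profit = $276 - $58 = $218

$218


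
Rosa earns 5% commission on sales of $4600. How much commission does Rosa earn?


Convert rate to decimal:
5% = 0.05
Multiply by sales:
$4600 x 0.05 = $230

$230


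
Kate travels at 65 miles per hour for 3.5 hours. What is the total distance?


Use the formula: distance = speed x time
Speed = 65 mph, Time = 3.5 hours
65 x 3.5 = 227.5 miles

227.5 miles


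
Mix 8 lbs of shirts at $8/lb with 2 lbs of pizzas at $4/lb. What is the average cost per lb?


Cost of shirts:
8 x $8 = $64
Cost of pizzas:
2 x $4 = $8
Total cost: $64 + $8 = $72
Total weight: 10 lbs
Average: $72 / 10 = $7.20/lb

$7.20/lb


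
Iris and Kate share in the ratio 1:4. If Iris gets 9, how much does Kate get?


Find the multiplier:
9 / 1 = 9
Apply to Kate's share:
4 x 9 = 36

36


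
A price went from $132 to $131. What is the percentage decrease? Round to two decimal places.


Find the absolute change:
|131 - 132| = 1
Divide by original and multiply by 100:
1 / 132 x 100 = 0.7575...% ≈ 0.76%

0.76%


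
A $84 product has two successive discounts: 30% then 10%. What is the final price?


First discount:
30% of $84 = $25.20
Price after first discount:
$84 - $25.20 = $58.80
Second discount:
10% of $58.80 = $5.88
Final price:
$58.80 - $5.88 = $52.92

$52.92


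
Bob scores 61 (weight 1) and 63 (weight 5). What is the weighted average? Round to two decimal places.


Weighted sum:
1 x 61 + 5 x 63 = 376
Total weight:
1 + 5 = 6
Weighted average:
376 / 6 = 62.6666... ≈ 62.67

62.67


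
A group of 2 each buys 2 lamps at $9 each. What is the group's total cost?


Cost per person:
2 x $9 = $18
Group total:
2 x $18 = $36

$36


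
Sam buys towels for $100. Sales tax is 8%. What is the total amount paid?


Calculate the tax:
8% of $100 = $8
Add tax to price:
$100 + $8 = $108

$108


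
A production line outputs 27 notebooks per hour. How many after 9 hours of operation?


Production rate: 27 notebooks per hour
Time: 9 hours
Total: 27 x 9 = 243 notebooks

243 notebooks


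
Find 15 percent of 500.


Convert percentage to decimal:
15% = 0.15
Multiply:
500 x 0.15 = 75

75


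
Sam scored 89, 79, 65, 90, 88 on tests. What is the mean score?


Add the scores:
89 + 79 + 65 + 90 + 88 = 411
Divide by the number of tests:
411 / 5 = 82.2

82.2


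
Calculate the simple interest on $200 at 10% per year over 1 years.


Use the formula I = P x R x T / 100
P x R x T = 200 x 10 x 1 = 2000
I = 2000 / 100 = $20

$20


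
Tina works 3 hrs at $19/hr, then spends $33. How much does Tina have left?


Calculate earnings:
3 x $19 = $57
Subtract spending:
$57 - $33 = $24

$24


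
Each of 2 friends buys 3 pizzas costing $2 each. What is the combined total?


Cost per person:
3 x $2 = $6
Group total:
2 x $6 = $12

$12


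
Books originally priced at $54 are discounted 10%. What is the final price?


Calculate the discount amount:
10% of $54 = $5.40
Subtract from original:
$54 - $5.40 = $48.60

$48.60


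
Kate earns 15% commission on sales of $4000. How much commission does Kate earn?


Convert rate to decimal:
15% = 0.15
Multiply by sales:
$4000 x 0.15 = $600

$600


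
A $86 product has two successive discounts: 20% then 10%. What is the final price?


First discount:
20% of $86 = $17.20
Price after first discount:
$86 - $17.20 = $68.80
Second discount:
10% of $68.80 = $6.88
Final price:
$68.80 - $6.88 = $61.92

$61.92


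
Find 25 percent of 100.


Convert percentage to decimal:
25% = 0.25
Multiply:
100 x 0.25 = 25

25


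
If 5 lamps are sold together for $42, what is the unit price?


Total cost: $42
Number of items: 5
Unit price: $42 / 5 = $8.40

$8.40


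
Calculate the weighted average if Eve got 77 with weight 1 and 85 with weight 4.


Weighted sum:
1 x 77 + 4 x 85 = 417
Total weight:
1 + 4 = 5
Weighted average:
417 / 5 = 83.4

83.4


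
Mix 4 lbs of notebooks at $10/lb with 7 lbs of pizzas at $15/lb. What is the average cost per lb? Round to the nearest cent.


Cost of notebooks:
4 x $10 = $40
Cost of pizzas:
7 x $15 = $105
Total cost: $40 + $105 = $145
Total weight: 11 lbs
Average: $145 / 11 = $13.1818... ≈ $13.18/lb

$13.18/lb


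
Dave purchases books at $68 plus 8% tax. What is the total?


Calculate the tax:
8% of $68 = $5.44
Add tax to price:
$68 + $5.44 = $73.44

$73.44


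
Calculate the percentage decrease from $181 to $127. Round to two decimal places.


Find the absolute change:
|127 - 181| = 54
Divide by original and multiply by 100:
54 / 181 x 100 = 29.8342...% ≈ 29.83%

29.83%


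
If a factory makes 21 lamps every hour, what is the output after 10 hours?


Production rate: 21 lamps per hour
Time: 10 hours
Total: 21 x 10 = 210 lamps

210 lamps


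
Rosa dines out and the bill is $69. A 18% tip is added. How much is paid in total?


Calculate the tip:
18% of $69 = $12.42
Add tip to meal cost:
$69 + $12.42 = $81.42

$81.42


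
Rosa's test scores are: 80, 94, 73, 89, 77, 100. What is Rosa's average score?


Add the scores:
80 + 94 + 73 + 89 + 77 + 100 = 513
Divide by the number of tests:
513 / 6 = 85.5

85.5


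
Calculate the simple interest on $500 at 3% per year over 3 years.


Use the formula I = P x R x T / 100
P x R x T = 500 x 3 x 3 = 4500
I = 4500 / 100 = $45

$45


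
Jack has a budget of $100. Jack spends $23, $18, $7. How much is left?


Add up expenses:
$23 + $18 + $7 = $48
Subtract from budget:
$100 - $48 = $52

$52


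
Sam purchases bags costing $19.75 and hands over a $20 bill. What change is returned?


Start with the amount paid:
$20
Subtract the price:
$20 - $19.75 = $0.25

$0.25


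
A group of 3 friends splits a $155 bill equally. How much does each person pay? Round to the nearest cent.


Total bill: $155
Number of people: 3
Each pays: $155 / 3 = $51.6666... ≈ $51.67

$51.67


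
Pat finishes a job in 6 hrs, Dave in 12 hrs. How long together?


Pat's rate: 1/6 of the job per hour
Dave's rate: 1/12 of the job per hour
Combined rate: 1/6 + 1/12 = 1/4 per hour
Time = 1 / (1/4) = 4 hours

4 hours


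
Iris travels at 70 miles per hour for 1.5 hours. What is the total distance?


Use the formula: distance = speed x time
Speed = 70 mph, Time = 1.5 hours
70 x 1.5 = 105 miles

105 miles


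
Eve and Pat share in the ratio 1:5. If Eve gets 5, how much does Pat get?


Find the multiplier:
5 / 1 = 5
Apply to Pat's share:
5 x 5 = 25

25


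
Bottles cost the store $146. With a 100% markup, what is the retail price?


Calculate the markup amount:
100% of $146 = $146
Add to cost:
$146 + $146 = $292

$292


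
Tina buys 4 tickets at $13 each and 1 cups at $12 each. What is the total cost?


Cost of tickets:
4 x $13 = $52
Cost of cups:
1 x $12 = $12
Add both:
$52 + $12 = $64

$64


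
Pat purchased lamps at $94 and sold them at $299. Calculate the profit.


Selling price = $299
Cost price = $94
Profit = selling price - cost price:
Profit = $299 - $94 = $205

$205


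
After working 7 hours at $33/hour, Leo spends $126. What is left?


Calculate earnings:
7 x $33 = $231
Subtract spending:
$231 - $126 = $105

$105


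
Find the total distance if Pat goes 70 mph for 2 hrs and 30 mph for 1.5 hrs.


Leg 1 distance:
70 x 2 = 140 miles
Leg 2 distance:
30 x 1.5 = 45 miles
Total distance:
140 + 45 = 185 miles

185 miles


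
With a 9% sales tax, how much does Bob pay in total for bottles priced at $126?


Calculate the tax:
9% of $126 = $11.34
Add tax to price:
$126 + $11.34 = $137.34

$137.34


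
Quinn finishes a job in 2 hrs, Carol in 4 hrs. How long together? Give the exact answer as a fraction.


Quinn's rate: 1/2 of the job per hour
Carol's rate: 1/4 of the job per hour
Combined rate: 1/2 + 1/4 = 3/4 per hour
Time = 1 / (3/4) = 4/3 hours (≈ 1.33 hours)

4/3 hours


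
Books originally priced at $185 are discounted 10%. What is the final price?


Calculate the discount amount:
10% of $185 = $18.50
Subtract from original:
$185 - $18.50 = $166.50

$166.50


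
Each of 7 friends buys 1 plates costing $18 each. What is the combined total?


Cost per person:
1 x $18 = $18
Group total:
7 x $18 = $126

$126


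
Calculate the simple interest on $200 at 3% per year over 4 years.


Use the formula I = P x R x T / 100
P x R x T = 200 x 3 x 4 = 2400
I = 2400 / 100 = $24

$24


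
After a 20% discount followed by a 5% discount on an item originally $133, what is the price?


First discount:
20% of $133 = $26.60
Price after first discount:
$133 - $26.60 = $106.40
Second discount:
5% of $106.40 = $5.32
Final price:
$106.40 - $5.32 = $101.08

$101.08


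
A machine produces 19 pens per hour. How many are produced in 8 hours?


Production rate: 19 pens per hour
Time: 8 hours
Total: 19 x 8 = 152 pens

152 pens


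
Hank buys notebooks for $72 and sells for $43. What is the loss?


Selling price = $43
Cost price = $72
Loss = cost price - selling price:
Loss = $72 - $43 = $29

$29


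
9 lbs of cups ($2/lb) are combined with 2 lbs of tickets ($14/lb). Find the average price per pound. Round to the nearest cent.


Cost of cups:
9 x $2 = $18
Cost of tickets:
2 x $14 = $28
Total cost: $18 + $28 = $46
Total weight: 11 lbs
Average: $46 / 11 = $4.1818... ≈ $4.18/lb

$4.18/lb


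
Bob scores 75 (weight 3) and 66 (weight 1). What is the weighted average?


Weighted sum:
3 x 75 + 1 x 66 = 291
Total weight:
3 + 1 = 4
Weighted average:
291 / 4 = 72.75

72.75


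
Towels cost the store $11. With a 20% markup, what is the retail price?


Calculate the markup amount:
20% of $11 = $2.20
Add to cost:
$11 + $2.20 = $13.20

$13.20


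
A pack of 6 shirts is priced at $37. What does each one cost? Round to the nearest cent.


Total cost: $37
Number of items: 6
Unit price: $37 / 6 = $6.1666... ≈ $6.17

$6.17


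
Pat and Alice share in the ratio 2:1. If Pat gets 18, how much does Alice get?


Find the multiplier:
18 / 2 = 9
Apply to Alice's share:
1 x 9 = 9

9


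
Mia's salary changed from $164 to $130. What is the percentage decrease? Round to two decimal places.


Find the absolute change:
|130 - 164| = 34
Divide by original and multiply by 100:
34 / 164 x 100 = 20.7317...% ≈ 20.73%

20.73%


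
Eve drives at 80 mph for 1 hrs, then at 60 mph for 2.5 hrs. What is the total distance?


Leg 1 distance:
80 x 1 = 80 miles
Leg 2 distance:
60 x 2.5 = 150 miles
Total distance:
80 + 150 = 230 miles

230 miles


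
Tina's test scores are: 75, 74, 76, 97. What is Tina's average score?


Add the scores:
75 + 74 + 76 + 97 = 322
Divide by the number of tests:
322 / 4 = 80.5

80.5


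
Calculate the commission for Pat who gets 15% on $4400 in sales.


Convert rate to decimal:
15% = 0.15
Multiply by sales:
$4400 x 0.15 = $660

$660


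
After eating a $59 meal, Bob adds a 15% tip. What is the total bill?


Calculate the tip:
15% of $59 = $8.85
Add tip to meal cost:
$59 + $8.85 = $67.85

$67.85


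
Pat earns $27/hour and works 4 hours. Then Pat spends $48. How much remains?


Calculate earnings:
4 x $27 = $108
Subtract spending:
$108 - $48 = $60

$60


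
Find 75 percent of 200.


Convert percentage to decimal:
75% = 0.75
Multiply:
200 x 0.75 = 150

150


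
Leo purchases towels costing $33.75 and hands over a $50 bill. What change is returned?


Start with the amount paid:
$50
Subtract the price:
$50 - $33.75 = $16.25

$16.25


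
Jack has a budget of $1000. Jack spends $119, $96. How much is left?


Add up expenses:
$119 + $96 = $215
Subtract from budget:
$1000 - $215 = $785

$785


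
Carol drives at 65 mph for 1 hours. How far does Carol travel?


Use the formula: distance = speed x time
Speed = 65 mph, Time = 1 hours
65 x 1 = 65 miles

65 miles


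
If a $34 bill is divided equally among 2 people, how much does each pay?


Total bill: $34
Number of people: 2
Each pays: $34 / 2 = $17

$17


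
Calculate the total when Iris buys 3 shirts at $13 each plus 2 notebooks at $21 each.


Cost of shirts:
3 x $13 = $39
Cost of notebooks:
2 x $21 = $42
Add both:
$39 + $42 = $81

$81


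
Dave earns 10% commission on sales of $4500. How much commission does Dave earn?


Convert rate to decimal:
10% = 0.1
Multiply by sales:
$4500 x 0.1 = $450

$450


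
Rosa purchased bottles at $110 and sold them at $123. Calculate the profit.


Selling price = $123
Cost price = $110
Profit = selling price - cost price:
Profit = $123 - $110 = $13

$13


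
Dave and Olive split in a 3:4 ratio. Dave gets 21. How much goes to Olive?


Find the multiplier:
21 / 3 = 7
Apply to Olive's share:
4 x 7 = 28

28


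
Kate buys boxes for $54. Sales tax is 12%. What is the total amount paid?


Calculate the tax:
12% of $54 = $6.48
Add tax to price:
$54 + $6.48 = $60.48

$60.48


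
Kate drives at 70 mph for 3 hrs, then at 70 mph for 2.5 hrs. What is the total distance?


Leg 1 distance:
70 x 3 = 210 miles
Leg 2 distance:
70 x 2.5 = 175 miles
Total distance:
210 + 175 = 385 miles

385 miles


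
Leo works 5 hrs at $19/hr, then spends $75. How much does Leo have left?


Calculate earnings:
5 x $19 = $95
Subtract spending:
$95 - $75 = $20

$20


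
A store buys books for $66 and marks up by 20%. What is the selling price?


Calculate the markup amount:
20% of $66 = $13.20
Add to cost:
$66 + $13.20 = $79.20

$79.20


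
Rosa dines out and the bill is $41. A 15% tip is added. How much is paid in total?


Calculate the tip:
15% of $41 = $6.15
Add tip to meal cost:
$41 + $6.15 = $47.15

$47.15


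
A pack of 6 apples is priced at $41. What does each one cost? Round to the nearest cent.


Total cost: $41
Number of items: 6
Unit price: $41 / 6 = $6.8333... ≈ $6.83

$6.83


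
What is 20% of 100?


Convert percentage to decimal:
20% = 0.2
Multiply:
100 x 0.2 = 20

20


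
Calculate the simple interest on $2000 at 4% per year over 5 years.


Use the formula I = P x R x T / 100
P x R x T = 2000 x 4 x 5 = 40000
I = 40000 / 100 = $400

$400


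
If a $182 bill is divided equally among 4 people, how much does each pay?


Total bill: $182
Number of people: 4
Each pays: $182 / 4 = $45.50

$45.50


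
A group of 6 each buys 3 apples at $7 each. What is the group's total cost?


Cost per person:
3 x $7 = $21
Group total:
6 x $21 = $126

$126


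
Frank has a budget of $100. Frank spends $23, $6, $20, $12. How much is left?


Add up expenses:
$23 + $6 + $20 + $12 = $61
Subtract from budget:
$100 - $61 = $39

$39


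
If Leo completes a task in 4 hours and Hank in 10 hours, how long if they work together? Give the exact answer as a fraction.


Leo's rate: 1/4 of the job per hour
Hank's rate: 1/10 of the job per hour
Combined rate: 1/4 + 1/10 = 7/20 per hour
Time = 1 / (7/20) = 20/7 hours (≈ 2.86 hours)

20/7 hours


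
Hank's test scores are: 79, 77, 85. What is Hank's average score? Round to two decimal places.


Add the scores:
79 + 77 + 85 = 241
Divide by the number of tests:
241 / 3 = 80.3333... ≈ 80.33

80.33


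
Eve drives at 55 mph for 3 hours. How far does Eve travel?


Use the formula: distance = speed x time
Speed = 55 mph, Time = 3 hours
55 x 3 = 165 miles

165 miles


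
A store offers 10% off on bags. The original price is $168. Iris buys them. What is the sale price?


Calculate the discount amount:
10% of $168 = $16.80
Subtract from original:
$168 - $16.80 = $151.20

$151.20


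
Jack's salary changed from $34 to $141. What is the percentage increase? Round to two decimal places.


Find the absolute change:
|141 - 34| = 107
Divide by original and multiply by 100:
107 / 34 x 100 = 314.7058...% ≈ 314.71%

314.71%


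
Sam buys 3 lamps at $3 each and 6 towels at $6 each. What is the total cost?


Cost of lamps:
3 x $3 = $9
Cost of towels:
6 x $6 = $36
Add both:
$9 + $36 = $45

$45


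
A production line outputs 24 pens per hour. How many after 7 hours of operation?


Production rate: 24 pens per hour
Time: 7 hours
Total: 24 x 7 = 168 pens

168 pens


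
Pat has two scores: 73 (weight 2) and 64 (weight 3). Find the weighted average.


Weighted sum:
2 x 73 + 3 x 64 = 338
Total weight:
2 + 3 = 5
Weighted average:
338 / 5 = 67.6

67.6


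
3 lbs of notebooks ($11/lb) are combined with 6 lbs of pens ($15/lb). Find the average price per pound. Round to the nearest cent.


Cost of notebooks:
3 x $11 = $33
Cost of pens:
6 x $15 = $90
Total cost: $33 + $90 = $123
Total weight: 9 lbs
Average: $123 / 9 = $13.6666... ≈ $13.67/lb

$13.67/lb


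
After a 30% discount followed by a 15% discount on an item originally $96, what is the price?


First discount:
30% of $96 = $28.80
Price after first discount:
$96 - $28.80 = $67.20
Second discount:
15% of $67.20 = $10.08
Final price:
$67.20 - $10.08 = $57.12

$57.12


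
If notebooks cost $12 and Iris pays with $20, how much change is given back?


Start with the amount paid:
$20
Subtract the price:
$20 - $12 = $8

$8


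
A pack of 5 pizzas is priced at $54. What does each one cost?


Total cost: $54
Number of items: 5
Unit price: $54 / 5 = $10.80

$10.80


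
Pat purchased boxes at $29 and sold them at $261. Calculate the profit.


Selling price = $261
Cost price = $29
Profit = selling price - cost price:
Profit = $261 - $29 = $232

$232


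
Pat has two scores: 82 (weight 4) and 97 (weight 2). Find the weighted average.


Weighted sum:
4 x 82 + 2 x 97 = 522
Total weight:
4 + 2 = 6
Weighted average:
522 / 6 = 87

87


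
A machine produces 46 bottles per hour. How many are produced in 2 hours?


Production rate: 46 bottles per hour
Time: 2 hours
Total: 46 x 2 = 92 bottles

92 bottles


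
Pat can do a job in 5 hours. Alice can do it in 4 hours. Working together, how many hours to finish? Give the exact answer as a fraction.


Pat's rate: 1/5 of the job per hour
Alice's rate: 1/4 of the job per hour
Combined rate: 1/5 + 1/4 = 9/20 per hour
Time = 1 / (9/20) = 20/9 hours (≈ 2.22 hours)

20/9 hours
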